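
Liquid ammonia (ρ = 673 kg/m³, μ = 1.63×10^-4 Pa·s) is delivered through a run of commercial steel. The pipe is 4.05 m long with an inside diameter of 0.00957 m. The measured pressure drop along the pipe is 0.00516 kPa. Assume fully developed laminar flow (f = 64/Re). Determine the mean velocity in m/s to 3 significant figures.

For laminar flow, f = 64/Re with Re = ρVD/μ, so Darcy-Weisbach reduces to ΔP = 32μLV/D². Solving for V: V = ΔP·D²/(32μL) = 5.16·(0.00957)²/(32·0.000163·4.05) = 0.02237 m/s.
Check: Re = ρVD/μ = 673·0.02237·0.00957/0.000163 = 883.9 < 2300, so the laminar assumption holds.

V ≈ 0.0224 m/s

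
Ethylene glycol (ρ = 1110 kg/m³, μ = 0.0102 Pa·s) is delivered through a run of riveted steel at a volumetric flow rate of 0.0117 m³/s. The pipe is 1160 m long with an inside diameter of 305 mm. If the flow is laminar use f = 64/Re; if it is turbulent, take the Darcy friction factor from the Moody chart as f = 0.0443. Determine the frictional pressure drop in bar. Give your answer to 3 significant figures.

Cross-sectional area A = πD²/4 = π(0.305)²/4 = 0.07306 m²; mean velocity V = Q/A = 0.0117/0.07306 = 0.1601 m/s.
Reynolds number Re = ρVD/μ = 1110 · 0.1601 · 0.305 / 0.0102 = 5315.
Re > 4000 → turbulent; use the Moody-chart value f = 0.0443.
Darcy-Weisbach: ΔP = f(L/D)(ρV²/2) = 0.0443·(1160/0.305)·(1110·0.1601²/2) = 0.0443·3803·14.23 = 2398 Pa.
ΔP = 2398 Pa = 0.0240 bar.

ΔP ≈ 0.0240 bar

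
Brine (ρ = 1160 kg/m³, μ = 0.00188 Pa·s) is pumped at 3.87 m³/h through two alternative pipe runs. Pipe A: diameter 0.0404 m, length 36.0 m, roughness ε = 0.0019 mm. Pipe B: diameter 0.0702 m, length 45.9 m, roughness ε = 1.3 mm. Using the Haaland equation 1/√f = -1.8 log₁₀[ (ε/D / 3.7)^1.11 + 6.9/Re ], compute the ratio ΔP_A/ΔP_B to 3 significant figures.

Pipe A: V = Q/A = 0.001075/0.001282 = 0.8386 m/s; Re = 2.09e+04; ε/D = 4.7e-05; Haaland → f = 0.02554; ΔP_A = f(L/D)(ρV²/2) = 9281 Pa.
Pipe B: V = Q/A = 0.001075/0.00387 = 0.2777 m/s; Re = 1.203e+04; ε/D = 0.0185; Haaland → f = 0.05048; ΔP_B = f(L/D)(ρV²/2) = 1477 Pa.
ΔP_A/ΔP_B = 9281/1477 = 6.28.

ΔP_A/ΔP_B ≈ 6.28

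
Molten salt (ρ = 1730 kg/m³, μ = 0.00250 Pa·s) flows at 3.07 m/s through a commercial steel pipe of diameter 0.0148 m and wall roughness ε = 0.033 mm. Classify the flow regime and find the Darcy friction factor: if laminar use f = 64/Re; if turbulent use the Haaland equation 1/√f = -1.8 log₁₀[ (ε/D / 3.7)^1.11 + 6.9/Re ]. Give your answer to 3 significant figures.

Re = ρVD/μ = 1730·3.07·0.0148/0.0025 = 3.144e+04.
Re > 4000 → turbulent. ε/D = 3.3e-05/0.0148 = 0.00223; Haaland: 1/√f = -1.8 log₁₀[0.000267 + 0.000219] = 5.964, so f = 0.02811.

f ≈ 0.0281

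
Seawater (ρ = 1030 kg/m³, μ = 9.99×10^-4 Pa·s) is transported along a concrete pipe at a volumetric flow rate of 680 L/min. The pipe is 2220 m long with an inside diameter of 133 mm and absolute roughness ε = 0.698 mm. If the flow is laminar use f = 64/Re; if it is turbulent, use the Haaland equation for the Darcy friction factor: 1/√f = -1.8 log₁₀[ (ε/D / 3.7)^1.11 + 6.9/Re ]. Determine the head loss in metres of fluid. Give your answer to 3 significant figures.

h_f ≈ 17.9 m

Q = 680 L/min = 680/60000 = 0.01133 m³/s.
Cross-sectional area A = πD²/4 = π(0.133)²/4 = 0.01389 m²; mean velocity V = Q/A = 0.01133/0.01389 = 0.8158 m/s.
Reynolds number Re = ρVD/μ = 1030 · 0.8158 · 0.133 / 0.000999 = 1.119e+05.
Re > 4000 → turbulent. Relative roughness ε/D = 0.000698/0.133 = 0.00525. Haaland: 1/√f = -1.8 log₁₀[(0.00525/3.7)^1.11 + 6.9/1.119e+05] = -1.8 log₁₀[0.000689 + 6.17e-05] = 5.624, so f = 0.03162.
Darcy-Weisbach: ΔP = f(L/D)(ρV²/2) = 0.03162·(2220/0.133)·(1030·0.8158²/2) = 0.03162·1.669e+04·342.7 = 1.809e+05 Pa.
Head loss h_f = ΔP/(ρg) = 1.809e+05/(1030·9.81) = 17.9 m.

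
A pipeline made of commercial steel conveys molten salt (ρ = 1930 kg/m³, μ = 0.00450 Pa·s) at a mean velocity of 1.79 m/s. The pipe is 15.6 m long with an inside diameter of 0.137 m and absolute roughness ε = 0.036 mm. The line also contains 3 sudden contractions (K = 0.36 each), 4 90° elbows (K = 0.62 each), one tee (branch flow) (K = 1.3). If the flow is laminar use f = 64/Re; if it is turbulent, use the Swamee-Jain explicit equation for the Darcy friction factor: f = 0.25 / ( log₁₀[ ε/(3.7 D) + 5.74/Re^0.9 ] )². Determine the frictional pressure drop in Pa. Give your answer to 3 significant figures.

Reynolds number Re = ρVD/μ = 1930 · 1.79 · 0.137 / 0.0045 = 1.052e+05.
Re > 4000 → turbulent. Relative roughness ε/D = 3.6e-05/0.137 = 0.000263. Swamee-Jain: f = 0.25/(log₁₀[0.000263/3.7 + 5.74/1.052e+05^0.9])² = 0.25/(log₁₀[7.1e-05 + 0.000173])² = 0.25/(-3.612)² = 0.01916.
Total minor-loss coefficient ΣK = 3·0.36 + 4·0.62 + 1·1.3 = 4.86.
ΔP = [f·L/D + ΣK]·(ρV²/2) = [0.01916·15.6/0.137 + 4.86]·(1930·1.79²/2) = [2.182 + 4.86]·3092 = 2.177e+04 Pa.

ΔP ≈ 21800 Pa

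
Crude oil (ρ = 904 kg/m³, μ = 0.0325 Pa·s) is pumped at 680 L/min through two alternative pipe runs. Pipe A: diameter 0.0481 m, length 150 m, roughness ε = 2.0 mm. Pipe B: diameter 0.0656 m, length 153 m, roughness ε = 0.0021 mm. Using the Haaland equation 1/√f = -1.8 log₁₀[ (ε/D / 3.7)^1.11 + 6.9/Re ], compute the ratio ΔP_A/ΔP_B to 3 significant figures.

Pipe A: V = Q/A = 0.01133/0.001817 = 6.237 m/s; Re = 8345; ε/D = 0.0416; Haaland → f = 0.06904; ΔP_A = f(L/D)(ρV²/2) = 3.786e+06 Pa.
Pipe B: V = Q/A = 0.01133/0.00338 = 3.353 m/s; Re = 6119; ε/D = 3.2e-05; Haaland → f = 0.03554; ΔP_B = f(L/D)(ρV²/2) = 4.213e+05 Pa.
ΔP_A/ΔP_B = 3.786e+06/4.213e+05 = 8.99.

ΔP_A/ΔP_B ≈ 8.99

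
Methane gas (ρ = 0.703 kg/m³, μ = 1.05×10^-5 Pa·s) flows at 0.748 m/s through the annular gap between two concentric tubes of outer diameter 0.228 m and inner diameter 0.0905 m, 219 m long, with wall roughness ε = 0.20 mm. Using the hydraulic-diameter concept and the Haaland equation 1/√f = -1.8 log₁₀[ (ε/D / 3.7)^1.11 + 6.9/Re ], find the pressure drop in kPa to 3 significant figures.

Hydraulic diameter D_h = 4A/P = D_o - D_i = 0.228 - 0.0905 = 0.1375 m.
Re = ρVD_h/μ = 0.703·0.748·0.1375/1.05e-05 = 6886.
ε/D_h = 0.0002/0.1375 = 0.00145; Haaland gives 1/√f = -1.8 log₁₀[0.000166+0.001] = 5.279, so f = 0.03589.
ΔP = f(L/D_h)(ρV²/2) = 0.03589·219/0.1375·0.1967 = 11.24 Pa.
ΔP = 0.0112 kPa.

ΔP ≈ 0.0112 kPa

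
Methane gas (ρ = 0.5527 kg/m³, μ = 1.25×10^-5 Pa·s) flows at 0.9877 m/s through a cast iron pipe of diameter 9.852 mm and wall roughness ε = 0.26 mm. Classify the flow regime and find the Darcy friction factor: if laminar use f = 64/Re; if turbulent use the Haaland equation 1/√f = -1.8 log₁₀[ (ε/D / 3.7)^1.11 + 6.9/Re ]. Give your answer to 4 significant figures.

Re = ρVD/μ = 0.5527·0.9877·0.009852/1.25e-05 = 430.3.
Re < 2300 → laminar, so f = 64/Re = 0.1487 (roughness is irrelevant in laminar flow).

f ≈ 0.1487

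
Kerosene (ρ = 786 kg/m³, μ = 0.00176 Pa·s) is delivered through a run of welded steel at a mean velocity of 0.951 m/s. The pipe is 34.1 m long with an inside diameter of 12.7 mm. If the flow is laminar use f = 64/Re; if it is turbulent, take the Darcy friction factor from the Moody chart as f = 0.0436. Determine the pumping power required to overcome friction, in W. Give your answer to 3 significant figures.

P ≈ 5.01 W

Reynolds number Re = ρVD/μ = 786 · 0.951 · 0.0127 / 0.00176 = 5394.
Re > 4000 → turbulent; use the Moody-chart value f = 0.0436.
Darcy-Weisbach: ΔP = f(L/D)(ρV²/2) = 0.0436·(34.1/0.0127)·(786·0.951²/2) = 0.0436·2685·355.4 = 4.161e+04 Pa.
Q = V·A = 0.951·0.0001267 = 0.0001205 m³/s.
Pumping power P = QΔP = 0.0001205·4.161e+04 = 5.013 W = 5.01 W.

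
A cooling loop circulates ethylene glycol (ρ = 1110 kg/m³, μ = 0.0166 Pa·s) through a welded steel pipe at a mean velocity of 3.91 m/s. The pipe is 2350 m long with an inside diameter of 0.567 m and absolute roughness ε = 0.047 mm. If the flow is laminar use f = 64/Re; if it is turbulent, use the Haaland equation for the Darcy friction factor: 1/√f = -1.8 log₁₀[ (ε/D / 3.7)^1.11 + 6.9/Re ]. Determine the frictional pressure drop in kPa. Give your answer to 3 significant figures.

ΔP ≈ 595 kPa

Reynolds number Re = ρVD/μ = 1110 · 3.91 · 0.567 / 0.0166 = 1.482e+05.
Re > 4000 → turbulent. Relative roughness ε/D = 4.7e-05/0.567 = 8.29e-05. Haaland: 1/√f = -1.8 log₁₀[(8.29e-05/3.7)^1.11 + 6.9/1.482e+05] = -1.8 log₁₀[6.9e-06 + 4.65e-05] = 7.69, so f = 0.01691.
Darcy-Weisbach: ΔP = f(L/D)(ρV²/2) = 0.01691·(2350/0.567)·(1110·3.91²/2) = 0.01691·4145·8485 = 5.947e+05 Pa.
ΔP = 5.947e+05 Pa = 595 kPa.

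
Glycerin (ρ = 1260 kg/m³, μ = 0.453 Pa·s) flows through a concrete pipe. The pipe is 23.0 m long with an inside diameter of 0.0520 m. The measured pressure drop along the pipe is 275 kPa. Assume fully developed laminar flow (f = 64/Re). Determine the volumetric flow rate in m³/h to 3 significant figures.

For laminar flow, f = 64/Re with Re = ρVD/μ, so Darcy-Weisbach reduces to ΔP = 32μLV/D². Solving for V: V = ΔP·D²/(32μL) = 2.75e+05·(0.052)²/(32·0.453·23) = 2.23 m/s.
Check: Re = ρVD/μ = 1260·2.23·0.052/0.453 = 322.6 < 2300, so the laminar assumption holds.
Q = V·A = 2.23·(π/4·0.052²) = 0.004737 m³/s = 17.1 m³/h.

Q ≈ 17.1 m³/h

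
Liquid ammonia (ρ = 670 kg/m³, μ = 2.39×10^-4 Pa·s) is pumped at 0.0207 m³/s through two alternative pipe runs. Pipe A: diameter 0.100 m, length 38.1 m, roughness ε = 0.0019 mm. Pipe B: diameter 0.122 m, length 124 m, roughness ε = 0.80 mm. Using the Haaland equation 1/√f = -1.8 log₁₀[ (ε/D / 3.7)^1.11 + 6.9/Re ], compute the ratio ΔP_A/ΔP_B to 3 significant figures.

ΔP_A/ΔP_B ≈ 0.312

Pipe A: V = Q/A = 0.0207/0.007854 = 2.636 m/s; Re = 7.389e+05; ε/D = 1.9e-05; Haaland → f = 0.01249; ΔP_A = f(L/D)(ρV²/2) = 1.107e+04 Pa.
Pipe B: V = Q/A = 0.0207/0.01169 = 1.771 m/s; Re = 6.056e+05; ε/D = 0.00656; Haaland → f = 0.03321; ΔP_B = f(L/D)(ρV²/2) = 3.546e+04 Pa.
ΔP_A/ΔP_B = 1.107e+04/3.546e+04 = 0.312.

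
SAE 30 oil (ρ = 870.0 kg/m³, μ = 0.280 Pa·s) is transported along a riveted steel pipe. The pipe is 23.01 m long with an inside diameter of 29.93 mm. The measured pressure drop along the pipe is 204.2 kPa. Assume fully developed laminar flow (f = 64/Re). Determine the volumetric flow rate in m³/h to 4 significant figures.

For laminar flow, f = 64/Re with Re = ρVD/μ, so Darcy-Weisbach reduces to ΔP = 32μLV/D². Solving for V: V = ΔP·D²/(32μL) = 2.042e+05·(0.02993)²/(32·0.28·23.01) = 0.8872 m/s.
Check: Re = ρVD/μ = 870·0.8872·0.02993/0.28 = 82.51 < 2300, so the laminar assumption holds.
Q = V·A = 0.8872·(π/4·0.02993²) = 0.0006242 m³/s = 2.247 m³/h.

Q ≈ 2.247 m³/h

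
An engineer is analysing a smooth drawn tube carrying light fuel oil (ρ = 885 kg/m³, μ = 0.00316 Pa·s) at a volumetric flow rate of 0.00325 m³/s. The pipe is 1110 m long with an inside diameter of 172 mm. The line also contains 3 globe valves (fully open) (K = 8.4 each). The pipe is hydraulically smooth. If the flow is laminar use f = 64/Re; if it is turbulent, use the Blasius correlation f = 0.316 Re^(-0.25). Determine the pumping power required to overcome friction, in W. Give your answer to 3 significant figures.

P ≈ 7.04 W

Cross-sectional area A = πD²/4 = π(0.172)²/4 = 0.02324 m²; mean velocity V = Q/A = 0.00325/0.02324 = 0.1399 m/s.
Reynolds number Re = ρVD/μ = 885 · 0.1399 · 0.172 / 0.00316 = 6738.
Re > 4000 → turbulent. Smooth-pipe (Blasius): f = 0.316 Re^(-0.25) = 0.316/(6738)^0.25 = 0.03488.
Total minor-loss coefficient ΣK = 3·8.4 = 25.2.
ΔP = [f·L/D + ΣK]·(ρV²/2) = [0.03488·1110/0.172 + 25.2]·(885·0.1399²/2) = [225.1 + 25.2]·8.657 = 2167 Pa.
Pumping power P = QΔP = 0.00325·2167 = 7.042 W = 7.04 W.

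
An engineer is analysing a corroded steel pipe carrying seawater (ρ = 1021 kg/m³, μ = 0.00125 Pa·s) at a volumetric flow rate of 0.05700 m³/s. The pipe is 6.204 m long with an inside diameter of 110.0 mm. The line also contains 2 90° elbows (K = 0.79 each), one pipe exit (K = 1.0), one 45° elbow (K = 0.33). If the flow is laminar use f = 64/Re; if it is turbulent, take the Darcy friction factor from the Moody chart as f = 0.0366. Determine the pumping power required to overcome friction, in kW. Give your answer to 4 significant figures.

Cross-sectional area A = πD²/4 = π(0.11)²/4 = 0.009503 m²; mean velocity V = Q/A = 0.057/0.009503 = 5.998 m/s.
Reynolds number Re = ρVD/μ = 1021 · 5.998 · 0.11 / 0.00125 = 5.389e+05.
Re > 4000 → turbulent; use the Moody-chart value f = 0.0366.
Total minor-loss coefficient ΣK = 2·0.79 + 1·1 + 1·0.33 = 2.91.
ΔP = [f·L/D + ΣK]·(ρV²/2) = [0.0366·6.204/0.11 + 2.91]·(1021·5.998²/2) = [2.064 + 2.91]·1.837e+04 = 9.135e+04 Pa.
Pumping power P = QΔP = 0.057·9.135e+04 = 5207.1 W = 5.207 kW.

P ≈ 5.207 kW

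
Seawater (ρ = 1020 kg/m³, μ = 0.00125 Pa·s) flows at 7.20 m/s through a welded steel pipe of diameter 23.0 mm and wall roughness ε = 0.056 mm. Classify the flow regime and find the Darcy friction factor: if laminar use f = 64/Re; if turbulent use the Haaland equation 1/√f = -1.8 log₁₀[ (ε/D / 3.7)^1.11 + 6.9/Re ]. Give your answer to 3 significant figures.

Re = ρVD/μ = 1020·7.2·0.023/0.00125 = 1.351e+05.
Re > 4000 → turbulent. ε/D = 5.6e-05/0.023 = 0.00243; Haaland: 1/√f = -1.8 log₁₀[0.000294 + 5.11e-05] = 6.232, so f = 0.02575.

f ≈ 0.0257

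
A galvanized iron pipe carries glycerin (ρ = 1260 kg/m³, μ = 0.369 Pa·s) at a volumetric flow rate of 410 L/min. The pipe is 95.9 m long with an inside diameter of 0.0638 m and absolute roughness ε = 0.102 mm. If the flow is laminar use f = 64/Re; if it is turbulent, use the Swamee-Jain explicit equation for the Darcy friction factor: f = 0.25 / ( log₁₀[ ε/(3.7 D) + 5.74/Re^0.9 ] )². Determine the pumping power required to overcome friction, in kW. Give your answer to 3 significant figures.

P ≈ 4.06 kW

Q = 410 L/min = 410/60000 = 0.006833 m³/s.
Cross-sectional area A = πD²/4 = π(0.0638)²/4 = 0.003197 m²; mean velocity V = Q/A = 0.006833/0.003197 = 2.137 m/s.
Reynolds number Re = ρVD/μ = 1260 · 2.137 · 0.0638 / 0.369 = 465.7.
Re < 2300 → laminar flow, so f = 64/Re = 64/465.7 = 0.1374 (the turbulent correlation is not needed).
Darcy-Weisbach: ΔP = f(L/D)(ρV²/2) = 0.1374·(95.9/0.0638)·(1260·2.137²/2) = 0.1374·1503·2878 = 5.946e+05 Pa.
Pumping power P = QΔP = 0.006833·5.946e+05 = 4063 W = 4.06 kW.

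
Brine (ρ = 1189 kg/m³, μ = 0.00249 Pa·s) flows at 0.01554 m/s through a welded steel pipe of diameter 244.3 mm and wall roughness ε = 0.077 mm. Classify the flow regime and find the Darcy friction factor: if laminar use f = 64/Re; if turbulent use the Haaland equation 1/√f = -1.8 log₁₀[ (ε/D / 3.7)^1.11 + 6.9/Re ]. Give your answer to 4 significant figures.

f ≈ 0.03530

Re = ρVD/μ = 1189·0.01554·0.2443/0.00249 = 1813.
Re < 2300 → laminar, so f = 64/Re = 0.0353 (roughness is irrelevant in laminar flow).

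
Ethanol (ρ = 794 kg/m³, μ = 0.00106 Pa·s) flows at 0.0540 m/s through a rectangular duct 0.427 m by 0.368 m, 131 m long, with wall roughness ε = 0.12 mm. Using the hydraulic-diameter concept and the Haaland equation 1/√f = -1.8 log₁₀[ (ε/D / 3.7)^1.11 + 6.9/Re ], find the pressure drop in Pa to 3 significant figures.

Hydraulic diameter D_h = 4A/P = 4·(0.427·0.368)/(2·(0.427+0.368)) = 0.6285/1.59 = 0.3953 m.
Re = ρVD_h/μ = 794·0.054·0.3953/0.00106 = 1.599e+04.
ε/D_h = 0.00012/0.3953 = 0.000304; Haaland gives 1/√f = -1.8 log₁₀[2.91e-05+0.000432] = 6.006, so f = 0.02772.
ΔP = f(L/D_h)(ρV²/2) = 0.02772·131/0.3953·1.158 = 10.64 Pa.

ΔP ≈ 10.6 Pa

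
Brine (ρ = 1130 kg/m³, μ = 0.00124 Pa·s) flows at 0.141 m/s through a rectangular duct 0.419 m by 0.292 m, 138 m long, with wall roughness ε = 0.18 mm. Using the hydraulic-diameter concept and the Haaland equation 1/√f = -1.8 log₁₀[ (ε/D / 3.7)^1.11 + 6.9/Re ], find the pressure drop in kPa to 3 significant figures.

Hydraulic diameter D_h = 4A/P = 4·(0.419·0.292)/(2·(0.419+0.292)) = 0.4894/1.422 = 0.3442 m.
Re = ρVD_h/μ = 1130·0.141·0.3442/0.00124 = 4.422e+04.
ε/D_h = 0.00018/0.3442 = 0.000523; Haaland gives 1/√f = -1.8 log₁₀[5.33e-05+0.000156] = 6.622, so f = 0.0228.
ΔP = f(L/D_h)(ρV²/2) = 0.0228·138/0.3442·11.23 = 102.7 Pa.
ΔP = 0.103 kPa.

ΔP ≈ 0.103 kPa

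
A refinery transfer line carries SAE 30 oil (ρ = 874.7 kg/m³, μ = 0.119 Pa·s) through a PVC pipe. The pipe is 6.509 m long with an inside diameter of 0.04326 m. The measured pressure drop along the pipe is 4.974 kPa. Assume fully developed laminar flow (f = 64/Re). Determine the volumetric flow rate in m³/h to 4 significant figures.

Q ≈ 1.987 m³/h

For laminar flow, f = 64/Re with Re = ρVD/μ, so Darcy-Weisbach reduces to ΔP = 32μLV/D². Solving for V: V = ΔP·D²/(32μL) = 4974·(0.04326)²/(32·0.119·6.509) = 0.3755 m/s.
Check: Re = ρVD/μ = 874.7·0.3755·0.04326/0.119 = 119.4 < 2300, so the laminar assumption holds.
Q = V·A = 0.3755·(π/4·0.04326²) = 0.000552 m³/s = 1.987 m³/h.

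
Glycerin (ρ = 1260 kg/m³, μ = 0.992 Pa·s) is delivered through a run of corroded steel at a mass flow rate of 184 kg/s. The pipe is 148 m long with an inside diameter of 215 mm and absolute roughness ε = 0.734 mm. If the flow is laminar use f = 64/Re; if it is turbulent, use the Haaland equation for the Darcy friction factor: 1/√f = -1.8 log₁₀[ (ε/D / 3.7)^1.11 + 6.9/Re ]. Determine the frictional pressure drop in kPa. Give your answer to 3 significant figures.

A = πD²/4 = π(0.215)²/4 = 0.03631 m²; mean velocity V = ṁ/(ρA) = 184/(1260 · 0.03631) = 4.022 m/s.
Reynolds number Re = ρVD/μ = 1260 · 4.022 · 0.215 / 0.992 = 1098.
Re < 2300 → laminar flow, so f = 64/Re = 64/1098 = 0.05826 (the turbulent correlation is not needed).
Darcy-Weisbach: ΔP = f(L/D)(ρV²/2) = 0.05826·(148/0.215)·(1260·4.022²/2) = 0.05826·688.4·1.019e+04 = 4.088e+05 Pa.
ΔP = 4.088e+05 Pa = 409 kPa.

ΔP ≈ 409 kPa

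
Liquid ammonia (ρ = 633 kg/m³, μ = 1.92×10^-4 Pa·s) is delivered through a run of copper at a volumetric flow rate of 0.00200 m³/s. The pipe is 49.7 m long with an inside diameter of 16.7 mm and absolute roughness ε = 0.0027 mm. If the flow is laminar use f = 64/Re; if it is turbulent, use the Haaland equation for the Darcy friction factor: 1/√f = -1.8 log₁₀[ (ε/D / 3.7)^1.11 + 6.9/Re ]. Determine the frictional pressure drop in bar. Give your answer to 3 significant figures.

Cross-sectional area A = πD²/4 = π(0.0167)²/4 = 0.000219 m²; mean velocity V = Q/A = 0.002/0.000219 = 9.131 m/s.
Reynolds number Re = ρVD/μ = 633 · 9.131 · 0.0167 / 0.000192 = 5.027e+05.
Re > 4000 → turbulent. Relative roughness ε/D = 2.7e-06/0.0167 = 0.000162. Haaland: 1/√f = -1.8 log₁₀[(0.000162/3.7)^1.11 + 6.9/5.027e+05] = -1.8 log₁₀[1.45e-05 + 1.37e-05] = 8.189, so f = 0.01491.
Darcy-Weisbach: ΔP = f(L/D)(ρV²/2) = 0.01491·(49.7/0.0167)·(633·9.131²/2) = 0.01491·2976·2.639e+04 = 1.171e+06 Pa.
ΔP = 1.171e+06 Pa = 11.7 bar.

ΔP ≈ 11.7 bar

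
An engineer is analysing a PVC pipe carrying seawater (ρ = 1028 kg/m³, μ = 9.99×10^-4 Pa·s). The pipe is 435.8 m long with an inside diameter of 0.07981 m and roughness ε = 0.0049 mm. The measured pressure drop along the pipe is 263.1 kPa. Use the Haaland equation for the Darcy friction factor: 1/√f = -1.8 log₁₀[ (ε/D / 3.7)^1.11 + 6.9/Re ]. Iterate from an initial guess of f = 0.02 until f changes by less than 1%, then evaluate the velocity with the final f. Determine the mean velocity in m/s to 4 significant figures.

V ≈ 2.426 m/s

Rearranging Darcy-Weisbach: V = √(2·ΔP·D/(f·L·ρ)). With ε/D = 4.9e-06/0.07981 = 6.14e-05, iterate starting from f = 0.02:
  f = 0.02 → V = √(2·2.631e+05·0.07981/(0.02·435.8·1028)) = 2.165 m/s; Re = ρVD/μ = 1.778e+05; f → 0.01624
  f = 0.01624 → V = 2.402 m/s; Re = 1.973e+05; f → 0.01595
  f = 0.01595 → V = 2.424 m/s; Re = 1.991e+05; f → 0.01593
Converged (Δf/f < 1%). With the final f = 0.01593: V = √(2·2.631e+05·0.07981/(0.01593·435.8·1028)) = 2.426 m/s.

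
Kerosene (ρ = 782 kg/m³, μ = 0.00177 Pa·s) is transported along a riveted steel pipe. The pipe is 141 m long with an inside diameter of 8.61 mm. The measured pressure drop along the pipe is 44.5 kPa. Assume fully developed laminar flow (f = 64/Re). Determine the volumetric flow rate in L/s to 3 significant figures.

Q ≈ 0.0241 L/s

For laminar flow, f = 64/Re with Re = ρVD/μ, so Darcy-Weisbach reduces to ΔP = 32μLV/D². Solving for V: V = ΔP·D²/(32μL) = 4.45e+04·(0.00861)²/(32·0.00177·141) = 0.4131 m/s.
Check: Re = ρVD/μ = 782·0.4131·0.00861/0.00177 = 1571 < 2300, so the laminar assumption holds.
Q = V·A = 0.4131·(π/4·0.00861²) = 2.405e-05 m³/s = 0.0241 L/s.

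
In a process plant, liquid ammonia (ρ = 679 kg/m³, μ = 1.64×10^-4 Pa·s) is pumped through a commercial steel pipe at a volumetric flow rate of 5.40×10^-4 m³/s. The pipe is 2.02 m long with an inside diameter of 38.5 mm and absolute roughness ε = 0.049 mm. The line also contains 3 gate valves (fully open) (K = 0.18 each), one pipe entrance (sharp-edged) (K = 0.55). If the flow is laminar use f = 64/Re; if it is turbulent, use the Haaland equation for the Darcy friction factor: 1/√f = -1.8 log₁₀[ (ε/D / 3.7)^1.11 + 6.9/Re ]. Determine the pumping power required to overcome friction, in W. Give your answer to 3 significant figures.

Cross-sectional area A = πD²/4 = π(0.0385)²/4 = 0.001164 m²; mean velocity V = Q/A = 0.00054/0.001164 = 0.4639 m/s.
Reynolds number Re = ρVD/μ = 679 · 0.4639 · 0.0385 / 0.000164 = 7.394e+04.
Re > 4000 → turbulent. Relative roughness ε/D = 4.9e-05/0.0385 = 0.00127. Haaland: 1/√f = -1.8 log₁₀[(0.00127/3.7)^1.11 + 6.9/7.394e+04] = -1.8 log₁₀[0.000143 + 9.33e-05] = 6.527, so f = 0.02347.
Total minor-loss coefficient ΣK = 3·0.18 + 1·0.55 = 1.09.
ΔP = [f·L/D + ΣK]·(ρV²/2) = [0.02347·2.02/0.0385 + 1.09]·(679·0.4639²/2) = [1.231 + 1.09]·73.05 = 169.6 Pa.
Pumping power P = QΔP = 0.00054·169.6 = 0.09157 W = 0.0916 W.

P ≈ 0.0916 W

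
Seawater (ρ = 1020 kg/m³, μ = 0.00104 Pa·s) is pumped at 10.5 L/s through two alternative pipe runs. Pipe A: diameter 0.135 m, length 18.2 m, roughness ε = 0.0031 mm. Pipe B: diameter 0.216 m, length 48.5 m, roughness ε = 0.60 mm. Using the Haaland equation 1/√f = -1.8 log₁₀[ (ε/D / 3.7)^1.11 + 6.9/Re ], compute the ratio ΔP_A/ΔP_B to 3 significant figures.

Pipe A: V = Q/A = 0.0105/0.01431 = 0.7336 m/s; Re = 9.713e+04; ε/D = 2.3e-05; Haaland → f = 0.01802; ΔP_A = f(L/D)(ρV²/2) = 666.7 Pa.
Pipe B: V = Q/A = 0.0105/0.03664 = 0.2865 m/s; Re = 6.07e+04; ε/D = 0.00278; Haaland → f = 0.02762; ΔP_B = f(L/D)(ρV²/2) = 259.7 Pa.
ΔP_A/ΔP_B = 666.7/259.7 = 2.57.

ΔP_A/ΔP_B ≈ 2.57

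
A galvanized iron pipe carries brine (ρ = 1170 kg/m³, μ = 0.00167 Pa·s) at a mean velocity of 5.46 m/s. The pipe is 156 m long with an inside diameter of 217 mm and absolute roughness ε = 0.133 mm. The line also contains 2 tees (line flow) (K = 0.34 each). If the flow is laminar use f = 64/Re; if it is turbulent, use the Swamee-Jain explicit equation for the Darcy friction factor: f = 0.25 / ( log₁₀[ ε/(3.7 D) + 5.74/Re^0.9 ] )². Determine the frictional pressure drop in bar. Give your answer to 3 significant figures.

ΔP ≈ 2.39 bar

Reynolds number Re = ρVD/μ = 1170 · 5.46 · 0.217 / 0.00167 = 8.301e+05.
Re > 4000 → turbulent. Relative roughness ε/D = 0.000133/0.217 = 0.000613. Swamee-Jain: f = 0.25/(log₁₀[0.000613/3.7 + 5.74/8.301e+05^0.9])² = 0.25/(log₁₀[0.000166 + 2.7e-05])² = 0.25/(-3.715)² = 0.01811.
Total minor-loss coefficient ΣK = 2·0.34 = 0.68.
ΔP = [f·L/D + ΣK]·(ρV²/2) = [0.01811·156/0.217 + 0.68]·(1170·5.46²/2) = [13.02 + 0.68]·1.744e+04 = 2.389e+05 Pa.
ΔP = 2.389e+05 Pa = 2.39 bar.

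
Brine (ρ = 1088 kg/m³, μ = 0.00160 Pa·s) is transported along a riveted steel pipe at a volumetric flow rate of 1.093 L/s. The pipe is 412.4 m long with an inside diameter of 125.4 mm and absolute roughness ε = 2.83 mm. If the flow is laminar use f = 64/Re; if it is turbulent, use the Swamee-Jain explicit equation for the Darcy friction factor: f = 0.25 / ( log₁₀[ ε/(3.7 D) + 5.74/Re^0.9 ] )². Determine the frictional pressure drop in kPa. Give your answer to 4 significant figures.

ΔP ≈ 0.7949 kPa

Q = 1.093 L/s = 1.093/1000 = 0.001093 m³/s.
Cross-sectional area A = πD²/4 = π(0.1254)²/4 = 0.01235 m²; mean velocity V = Q/A = 0.001093/0.01235 = 0.0885 m/s.
Reynolds number Re = ρVD/μ = 1088 · 0.0885 · 0.1254 / 0.0016 = 7546.
Re > 4000 → turbulent. Relative roughness ε/D = 0.00283/0.1254 = 0.0226. Swamee-Jain: f = 0.25/(log₁₀[0.0226/3.7 + 5.74/7546^0.9])² = 0.25/(log₁₀[0.0061 + 0.00186])² = 0.25/(-2.099)² = 0.05673.
Darcy-Weisbach: ΔP = f(L/D)(ρV²/2) = 0.05673·(412.4/0.1254)·(1088·0.0885²/2) = 0.05673·3289·4.261 = 794.9 Pa.
ΔP = 794.9 Pa = 0.7949 kPa.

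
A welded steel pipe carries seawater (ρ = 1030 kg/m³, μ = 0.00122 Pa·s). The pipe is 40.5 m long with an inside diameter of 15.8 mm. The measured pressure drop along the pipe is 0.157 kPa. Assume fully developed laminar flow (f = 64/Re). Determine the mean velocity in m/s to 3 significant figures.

V ≈ 0.0248 m/s

For laminar flow, f = 64/Re with Re = ρVD/μ, so Darcy-Weisbach reduces to ΔP = 32μLV/D². Solving for V: V = ΔP·D²/(32μL) = 157·(0.0158)²/(32·0.00122·40.5) = 0.02479 m/s.
Check: Re = ρVD/μ = 1030·0.02479·0.0158/0.00122 = 330.7 < 2300, so the laminar assumption holds.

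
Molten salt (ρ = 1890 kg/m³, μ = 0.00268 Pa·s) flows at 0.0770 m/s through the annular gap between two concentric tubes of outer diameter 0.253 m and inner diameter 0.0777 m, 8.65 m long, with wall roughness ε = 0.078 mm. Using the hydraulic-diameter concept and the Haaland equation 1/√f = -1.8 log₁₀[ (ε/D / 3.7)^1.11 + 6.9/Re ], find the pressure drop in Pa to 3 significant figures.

Hydraulic diameter D_h = 4A/P = D_o - D_i = 0.253 - 0.0777 = 0.1753 m.
Re = ρVD_h/μ = 1890·0.077·0.1753/0.00268 = 9519.
ε/D_h = 7.8e-05/0.1753 = 0.000445; Haaland gives 1/√f = -1.8 log₁₀[4.46e-05+0.000725] = 5.605, so f = 0.03183.
ΔP = f(L/D_h)(ρV²/2) = 0.03183·8.65/0.1753·5.603 = 8.801 Pa.

ΔP ≈ 8.80 Pa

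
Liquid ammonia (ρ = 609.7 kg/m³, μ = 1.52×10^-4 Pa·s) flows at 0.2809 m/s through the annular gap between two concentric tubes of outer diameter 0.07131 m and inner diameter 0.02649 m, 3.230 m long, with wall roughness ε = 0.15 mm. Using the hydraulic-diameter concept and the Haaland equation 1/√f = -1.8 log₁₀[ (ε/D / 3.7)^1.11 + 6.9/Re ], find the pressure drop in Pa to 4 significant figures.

ΔP ≈ 50.48 Pa

Hydraulic diameter D_h = 4A/P = D_o - D_i = 0.07131 - 0.02649 = 0.04482 m.
Re = ρVD_h/μ = 609.7·0.2809·0.04482/0.000152 = 5.05e+04.
ε/D_h = 0.00015/0.04482 = 0.00335; Haaland gives 1/√f = -1.8 log₁₀[0.000418+0.000137] = 5.86, so f = 0.02912.
ΔP = f(L/D_h)(ρV²/2) = 0.02912·3.23/0.04482·24.05 = 50.48 Pa.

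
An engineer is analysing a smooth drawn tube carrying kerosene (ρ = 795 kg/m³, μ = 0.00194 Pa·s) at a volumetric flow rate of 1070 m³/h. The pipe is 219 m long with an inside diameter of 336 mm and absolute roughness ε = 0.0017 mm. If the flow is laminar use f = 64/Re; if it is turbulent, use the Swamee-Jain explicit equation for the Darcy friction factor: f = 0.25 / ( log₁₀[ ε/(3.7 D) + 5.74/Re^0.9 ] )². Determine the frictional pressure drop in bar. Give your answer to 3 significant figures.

Q = 1070 m³/h = 1070/3600 = 0.2972 m³/s.
Cross-sectional area A = πD²/4 = π(0.336)²/4 = 0.08867 m²; mean velocity V = Q/A = 0.2972/0.08867 = 3.352 m/s.
Reynolds number Re = ρVD/μ = 795 · 3.352 · 0.336 / 0.00194 = 4.615e+05.
Re > 4000 → turbulent. Relative roughness ε/D = 1.7e-06/0.336 = 5.06e-06. Swamee-Jain: f = 0.25/(log₁₀[5.06e-06/3.7 + 5.74/4.615e+05^0.9])² = 0.25/(log₁₀[1.37e-06 + 4.58e-05])² = 0.25/(-4.326)² = 0.01336.
Darcy-Weisbach: ΔP = f(L/D)(ρV²/2) = 0.01336·(219/0.336)·(795·3.352²/2) = 0.01336·651.8·4466 = 3.889e+04 Pa.
ΔP = 3.889e+04 Pa = 0.389 bar.

ΔP ≈ 0.389 bar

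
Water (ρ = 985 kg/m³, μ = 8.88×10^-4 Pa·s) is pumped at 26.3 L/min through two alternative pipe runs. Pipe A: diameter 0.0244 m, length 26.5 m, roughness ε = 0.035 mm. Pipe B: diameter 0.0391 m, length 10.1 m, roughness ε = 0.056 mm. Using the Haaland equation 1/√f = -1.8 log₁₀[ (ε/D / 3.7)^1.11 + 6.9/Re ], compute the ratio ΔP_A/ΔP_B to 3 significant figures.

Pipe A: V = Q/A = 0.0004383/0.0004676 = 0.9374 m/s; Re = 2.537e+04; ε/D = 0.00143; Haaland → f = 0.02732; ΔP_A = f(L/D)(ρV²/2) = 1.284e+04 Pa.
Pipe B: V = Q/A = 0.0004383/0.001201 = 0.3651 m/s; Re = 1.583e+04; ε/D = 0.00143; Haaland → f = 0.02972; ΔP_B = f(L/D)(ρV²/2) = 503.9 Pa.
ΔP_A/ΔP_B = 1.284e+04/503.9 = 25.5.

ΔP_A/ΔP_B ≈ 25.5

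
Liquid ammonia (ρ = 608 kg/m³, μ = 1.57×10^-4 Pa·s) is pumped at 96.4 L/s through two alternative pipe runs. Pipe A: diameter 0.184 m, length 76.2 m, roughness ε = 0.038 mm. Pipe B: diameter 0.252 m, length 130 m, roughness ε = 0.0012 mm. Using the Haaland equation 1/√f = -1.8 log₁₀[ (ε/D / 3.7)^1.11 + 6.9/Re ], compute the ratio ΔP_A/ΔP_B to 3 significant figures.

ΔP_A/ΔP_B ≈ 3.79

Pipe A: V = Q/A = 0.0964/0.02659 = 3.625 m/s; Re = 2.583e+06; ε/D = 0.000207; Haaland → f = 0.01419; ΔP_A = f(L/D)(ρV²/2) = 2.348e+04 Pa.
Pipe B: V = Q/A = 0.0964/0.04988 = 1.933 m/s; Re = 1.886e+06; ε/D = 4.76e-06; Haaland → f = 0.01057; ΔP_B = f(L/D)(ρV²/2) = 6193 Pa.
ΔP_A/ΔP_B = 2.348e+04/6193 = 3.79.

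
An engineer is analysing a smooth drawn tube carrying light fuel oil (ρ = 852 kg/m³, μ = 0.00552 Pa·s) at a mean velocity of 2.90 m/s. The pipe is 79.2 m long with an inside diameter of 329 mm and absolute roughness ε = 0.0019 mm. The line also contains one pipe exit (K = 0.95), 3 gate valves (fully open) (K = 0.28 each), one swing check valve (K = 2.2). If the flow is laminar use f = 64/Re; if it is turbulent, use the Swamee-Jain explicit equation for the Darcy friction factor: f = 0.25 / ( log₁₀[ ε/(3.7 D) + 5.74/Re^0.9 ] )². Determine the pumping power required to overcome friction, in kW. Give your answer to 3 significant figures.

P ≈ 7.04 kW

Reynolds number Re = ρVD/μ = 852 · 2.9 · 0.329 / 0.00552 = 1.473e+05.
Re > 4000 → turbulent. Relative roughness ε/D = 1.9e-06/0.329 = 5.78e-06. Swamee-Jain: f = 0.25/(log₁₀[5.78e-06/3.7 + 5.74/1.473e+05^0.9])² = 0.25/(log₁₀[1.56e-06 + 0.000128])² = 0.25/(-3.887)² = 0.01655.
Total minor-loss coefficient ΣK = 1·0.95 + 3·0.28 + 1·2.2 = 3.99.
ΔP = [f·L/D + ΣK]·(ρV²/2) = [0.01655·79.2/0.329 + 3.99]·(852·2.9²/2) = [3.983 + 3.99]·3583 = 2.856e+04 Pa.
Q = V·A = 2.9·0.08501 = 0.2465 m³/s.
Pumping power P = QΔP = 0.2465·2.856e+04 = 7042 W = 7.04 kW.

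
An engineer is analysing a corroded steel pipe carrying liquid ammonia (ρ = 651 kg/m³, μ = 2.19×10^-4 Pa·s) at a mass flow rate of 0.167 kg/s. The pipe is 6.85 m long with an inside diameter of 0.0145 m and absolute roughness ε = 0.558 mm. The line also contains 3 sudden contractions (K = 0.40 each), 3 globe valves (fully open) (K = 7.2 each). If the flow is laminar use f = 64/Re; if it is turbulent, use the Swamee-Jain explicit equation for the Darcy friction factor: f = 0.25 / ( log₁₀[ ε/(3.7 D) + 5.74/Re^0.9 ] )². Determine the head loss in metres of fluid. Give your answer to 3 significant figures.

A = πD²/4 = π(0.0145)²/4 = 0.0001651 m²; mean velocity V = ṁ/(ρA) = 0.167/(651 · 0.0001651) = 1.553 m/s.
Reynolds number Re = ρVD/μ = 651 · 1.553 · 0.0145 / 0.000219 = 6.696e+04.
Re > 4000 → turbulent. Relative roughness ε/D = 0.000558/0.0145 = 0.0385. Swamee-Jain: f = 0.25/(log₁₀[0.0385/3.7 + 5.74/6.696e+04^0.9])² = 0.25/(log₁₀[0.0104 + 0.00026])² = 0.25/(-1.972)² = 0.06427.
Total minor-loss coefficient ΣK = 3·0.4 + 3·7.2 = 22.8.
ΔP = [f·L/D + ΣK]·(ρV²/2) = [0.06427·6.85/0.0145 + 22.8]·(651·1.553²/2) = [30.36 + 22.8]·785.5 = 4.176e+04 Pa.
Head loss h_f = ΔP/(ρg) = 4.176e+04/(651·9.81) = 6.54 m.

h_f ≈ 6.54 m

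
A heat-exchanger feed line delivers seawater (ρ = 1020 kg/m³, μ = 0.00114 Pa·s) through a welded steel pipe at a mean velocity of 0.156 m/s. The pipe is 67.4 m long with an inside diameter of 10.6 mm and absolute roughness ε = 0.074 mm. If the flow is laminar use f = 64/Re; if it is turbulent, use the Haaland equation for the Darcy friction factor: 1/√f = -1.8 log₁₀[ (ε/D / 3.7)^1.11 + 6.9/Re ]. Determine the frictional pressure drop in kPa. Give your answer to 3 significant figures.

ΔP ≈ 3.41 kPa

Reynolds number Re = ρVD/μ = 1020 · 0.156 · 0.0106 / 0.00114 = 1480.
Re < 2300 → laminar flow, so f = 64/Re = 64/1480 = 0.04326 (the turbulent correlation is not needed).
Darcy-Weisbach: ΔP = f(L/D)(ρV²/2) = 0.04326·(67.4/0.0106)·(1020·0.156²/2) = 0.04326·6358·12.41 = 3414 Pa.
ΔP = 3414 Pa = 3.41 kPa.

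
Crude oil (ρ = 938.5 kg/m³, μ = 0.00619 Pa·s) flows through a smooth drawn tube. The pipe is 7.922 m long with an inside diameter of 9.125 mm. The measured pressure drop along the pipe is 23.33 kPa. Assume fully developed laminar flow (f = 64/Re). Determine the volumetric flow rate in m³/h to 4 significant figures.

Q ≈ 0.2914 m³/h

For laminar flow, f = 64/Re with Re = ρVD/μ, so Darcy-Weisbach reduces to ΔP = 32μLV/D². Solving for V: V = ΔP·D²/(32μL) = 2.333e+04·(0.009125)²/(32·0.00619·7.922) = 1.238 m/s.
Check: Re = ρVD/μ = 938.5·1.238·0.009125/0.00619 = 1713 < 2300, so the laminar assumption holds.
Q = V·A = 1.238·(π/4·0.009125²) = 8.096e-05 m³/s = 0.2914 m³/h.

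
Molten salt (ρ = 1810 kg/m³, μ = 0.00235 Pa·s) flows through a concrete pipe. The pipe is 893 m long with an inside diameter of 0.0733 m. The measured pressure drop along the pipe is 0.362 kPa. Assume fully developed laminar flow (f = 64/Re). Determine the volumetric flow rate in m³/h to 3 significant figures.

Q ≈ 0.440 m³/h

For laminar flow, f = 64/Re with Re = ρVD/μ, so Darcy-Weisbach reduces to ΔP = 32μLV/D². Solving for V: V = ΔP·D²/(32μL) = 362·(0.0733)²/(32·0.00235·893) = 0.02896 m/s.
Check: Re = ρVD/μ = 1810·0.02896·0.0733/0.00235 = 1635 < 2300, so the laminar assumption holds.
Q = V·A = 0.02896·(π/4·0.0733²) = 0.0001222 m³/s = 0.440 m³/h.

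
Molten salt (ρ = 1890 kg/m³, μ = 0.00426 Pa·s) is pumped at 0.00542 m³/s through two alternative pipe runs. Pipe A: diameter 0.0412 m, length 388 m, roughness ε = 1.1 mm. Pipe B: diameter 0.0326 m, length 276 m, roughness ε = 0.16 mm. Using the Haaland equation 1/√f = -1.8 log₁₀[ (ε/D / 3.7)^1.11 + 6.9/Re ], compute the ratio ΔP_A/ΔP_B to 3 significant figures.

Pipe A: V = Q/A = 0.00542/0.001333 = 4.066 m/s; Re = 7.431e+04; ε/D = 0.0267; Haaland → f = 0.05505; ΔP_A = f(L/D)(ρV²/2) = 8.098e+06 Pa.
Pipe B: V = Q/A = 0.00542/0.0008347 = 6.493 m/s; Re = 9.392e+04; ε/D = 0.00491; Haaland → f = 0.03117; ΔP_B = f(L/D)(ρV²/2) = 1.052e+07 Pa.
ΔP_A/ΔP_B = 8.098e+06/1.052e+07 = 0.770.

ΔP_A/ΔP_B ≈ 0.770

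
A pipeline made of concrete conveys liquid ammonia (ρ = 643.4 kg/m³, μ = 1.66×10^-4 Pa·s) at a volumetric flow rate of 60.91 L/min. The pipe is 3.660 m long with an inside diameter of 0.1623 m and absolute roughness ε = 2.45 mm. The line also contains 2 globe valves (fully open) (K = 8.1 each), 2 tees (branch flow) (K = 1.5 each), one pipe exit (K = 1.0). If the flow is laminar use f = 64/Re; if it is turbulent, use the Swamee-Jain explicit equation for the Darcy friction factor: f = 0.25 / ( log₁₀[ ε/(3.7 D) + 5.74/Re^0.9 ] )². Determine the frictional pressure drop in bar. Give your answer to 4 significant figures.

ΔP ≈ 1.645×10^-4 bar

Q = 60.91 L/min = 60.91/60000 = 0.001015 m³/s.
Cross-sectional area A = πD²/4 = π(0.1623)²/4 = 0.02069 m²; mean velocity V = Q/A = 0.001015/0.02069 = 0.04907 m/s.
Reynolds number Re = ρVD/μ = 643.4 · 0.04907 · 0.1623 / 0.000166 = 3.087e+04.
Re > 4000 → turbulent. Relative roughness ε/D = 0.00245/0.1623 = 0.0151. Swamee-Jain: f = 0.25/(log₁₀[0.0151/3.7 + 5.74/3.087e+04^0.9])² = 0.25/(log₁₀[0.00408 + 0.000523])² = 0.25/(-2.337)² = 0.04577.
Total minor-loss coefficient ΣK = 2·8.1 + 2·1.5 + 1·1 = 20.2.
ΔP = [f·L/D + ΣK]·(ρV²/2) = [0.04577·3.66/0.1623 + 20.2]·(643.4·0.04907²/2) = [1.032 + 20.2]·0.7746 = 16.45 Pa.
ΔP = 16.45 Pa = 1.645×10^-4 bar.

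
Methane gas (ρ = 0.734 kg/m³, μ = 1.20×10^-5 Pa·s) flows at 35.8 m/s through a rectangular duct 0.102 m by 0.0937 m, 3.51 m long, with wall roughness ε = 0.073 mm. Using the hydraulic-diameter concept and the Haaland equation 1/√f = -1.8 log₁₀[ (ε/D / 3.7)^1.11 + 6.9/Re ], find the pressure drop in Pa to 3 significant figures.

Hydraulic diameter D_h = 4A/P = 4·(0.102·0.0937)/(2·(0.102+0.0937)) = 0.03823/0.3914 = 0.09767 m.
Re = ρVD_h/μ = 0.734·35.8·0.09767/1.2e-05 = 2.139e+05.
ε/D_h = 7.3e-05/0.09767 = 0.000747; Haaland gives 1/√f = -1.8 log₁₀[7.92e-05+3.23e-05] = 7.115, so f = 0.01975.
ΔP = f(L/D_h)(ρV²/2) = 0.01975·3.51/0.09767·470.4 = 333.9 Pa.

ΔP ≈ 334 Pa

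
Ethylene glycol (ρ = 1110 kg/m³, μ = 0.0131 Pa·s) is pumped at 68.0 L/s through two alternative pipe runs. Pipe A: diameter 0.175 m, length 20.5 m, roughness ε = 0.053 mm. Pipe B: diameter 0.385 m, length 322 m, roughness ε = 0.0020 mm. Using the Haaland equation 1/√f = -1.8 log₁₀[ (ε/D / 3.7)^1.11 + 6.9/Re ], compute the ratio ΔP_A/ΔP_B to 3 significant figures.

Pipe A: V = Q/A = 0.068/0.02405 = 2.827 m/s; Re = 4.192e+04; ε/D = 0.000303; Haaland → f = 0.02239; ΔP_A = f(L/D)(ρV²/2) = 1.163e+04 Pa.
Pipe B: V = Q/A = 0.068/0.1164 = 0.5841 m/s; Re = 1.906e+04; ε/D = 5.19e-06; Haaland → f = 0.02607; ΔP_B = f(L/D)(ρV²/2) = 4129 Pa.
ΔP_A/ΔP_B = 1.163e+04/4129 = 2.82.

ΔP_A/ΔP_B ≈ 2.82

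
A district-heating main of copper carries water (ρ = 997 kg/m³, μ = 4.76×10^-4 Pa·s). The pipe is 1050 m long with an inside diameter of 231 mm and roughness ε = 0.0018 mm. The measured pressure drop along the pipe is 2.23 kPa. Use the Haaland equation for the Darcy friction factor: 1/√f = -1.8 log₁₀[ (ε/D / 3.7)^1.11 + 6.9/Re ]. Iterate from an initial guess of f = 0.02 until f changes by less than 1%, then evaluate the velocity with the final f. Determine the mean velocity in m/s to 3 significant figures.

Rearranging Darcy-Weisbach: V = √(2·ΔP·D/(f·L·ρ)). With ε/D = 1.8e-06/0.231 = 7.79e-06, iterate starting from f = 0.02:
  f = 0.02 → V = √(2·2230·0.231/(0.02·1050·997)) = 0.2218 m/s; Re = ρVD/μ = 1.073e+05; f → 0.01759
  f = 0.01759 → V = 0.2365 m/s; Re = 1.144e+05; f → 0.01736
  f = 0.01736 → V = 0.2381 m/s; Re = 1.152e+05; f → 0.01734
Converged (Δf/f < 1%). With the final f = 0.01734: V = √(2·2230·0.231/(0.01734·1050·997)) = 0.2382 m/s.

V ≈ 0.238 m/s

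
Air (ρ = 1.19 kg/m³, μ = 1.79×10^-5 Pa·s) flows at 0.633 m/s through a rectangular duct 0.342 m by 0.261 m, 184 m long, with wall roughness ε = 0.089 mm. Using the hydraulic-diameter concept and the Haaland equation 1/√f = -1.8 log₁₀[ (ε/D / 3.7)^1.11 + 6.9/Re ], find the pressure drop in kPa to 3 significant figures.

Hydraulic diameter D_h = 4A/P = 4·(0.342·0.261)/(2·(0.342+0.261)) = 0.357/1.206 = 0.2961 m.
Re = ρVD_h/μ = 1.19·0.633·0.2961/1.79e-05 = 1.246e+04.
ε/D_h = 8.9e-05/0.2961 = 0.000301; Haaland gives 1/√f = -1.8 log₁₀[2.88e-05+0.000554] = 5.822, so f = 0.0295.
ΔP = f(L/D_h)(ρV²/2) = 0.0295·184/0.2961·0.2384 = 4.371 Pa.
ΔP = 0.00437 kPa.

ΔP ≈ 0.00437 kPa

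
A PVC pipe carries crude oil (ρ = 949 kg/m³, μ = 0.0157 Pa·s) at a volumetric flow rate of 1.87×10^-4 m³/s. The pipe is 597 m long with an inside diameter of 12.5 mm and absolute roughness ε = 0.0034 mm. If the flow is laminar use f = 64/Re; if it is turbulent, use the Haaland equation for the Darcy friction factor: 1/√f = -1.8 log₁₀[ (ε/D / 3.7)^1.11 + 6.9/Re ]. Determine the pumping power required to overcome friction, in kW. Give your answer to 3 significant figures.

P ≈ 0.547 kW

Cross-sectional area A = πD²/4 = π(0.0125)²/4 = 0.0001227 m²; mean velocity V = Q/A = 0.000187/0.0001227 = 1.524 m/s.
Reynolds number Re = ρVD/μ = 949 · 1.524 · 0.0125 / 0.0157 = 1151.
Re < 2300 → laminar flow, so f = 64/Re = 64/1151 = 0.05559 (the turbulent correlation is not needed).
Darcy-Weisbach: ΔP = f(L/D)(ρV²/2) = 0.05559·(597/0.0125)·(949·1.524²/2) = 0.05559·4.776e+04·1102 = 2.925e+06 Pa.
Pumping power P = QΔP = 0.000187·2.925e+06 = 547.0 W = 0.547 kW.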